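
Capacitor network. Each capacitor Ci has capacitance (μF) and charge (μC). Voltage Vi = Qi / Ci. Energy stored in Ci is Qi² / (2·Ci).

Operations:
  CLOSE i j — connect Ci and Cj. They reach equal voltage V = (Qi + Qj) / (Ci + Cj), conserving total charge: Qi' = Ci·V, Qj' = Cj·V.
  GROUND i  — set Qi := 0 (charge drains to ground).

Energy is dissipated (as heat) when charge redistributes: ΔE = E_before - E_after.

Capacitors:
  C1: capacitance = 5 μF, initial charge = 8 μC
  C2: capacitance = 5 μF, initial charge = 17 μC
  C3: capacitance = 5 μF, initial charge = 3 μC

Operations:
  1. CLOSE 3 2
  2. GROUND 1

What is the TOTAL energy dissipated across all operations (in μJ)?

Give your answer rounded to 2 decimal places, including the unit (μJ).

Initial: C1(5μF, Q=8μC, V=1.60V), C2(5μF, Q=17μC, V=3.40V), C3(5μF, Q=3μC, V=0.60V)
Op 1: CLOSE 3-2: Q_total=20.00, C_total=10.00, V=2.00; Q3=10.00, Q2=10.00; dissipated=9.800
Op 2: GROUND 1: Q1=0; energy lost=6.400
Total dissipated: 16.200 μJ

Answer: 16.20 μJ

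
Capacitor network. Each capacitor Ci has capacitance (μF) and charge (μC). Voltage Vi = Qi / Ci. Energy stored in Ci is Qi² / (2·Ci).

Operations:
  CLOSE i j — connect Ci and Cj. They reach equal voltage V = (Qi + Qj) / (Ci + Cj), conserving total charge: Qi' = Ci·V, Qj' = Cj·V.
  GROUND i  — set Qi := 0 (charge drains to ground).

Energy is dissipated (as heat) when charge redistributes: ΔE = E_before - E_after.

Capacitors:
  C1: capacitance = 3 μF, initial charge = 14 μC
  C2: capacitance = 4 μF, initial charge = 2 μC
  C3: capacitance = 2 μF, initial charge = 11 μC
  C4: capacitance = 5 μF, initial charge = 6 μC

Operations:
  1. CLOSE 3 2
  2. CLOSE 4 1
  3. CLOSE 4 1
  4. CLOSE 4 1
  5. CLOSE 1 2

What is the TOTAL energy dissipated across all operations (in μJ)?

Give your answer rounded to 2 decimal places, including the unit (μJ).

Initial: C1(3μF, Q=14μC, V=4.67V), C2(4μF, Q=2μC, V=0.50V), C3(2μF, Q=11μC, V=5.50V), C4(5μF, Q=6μC, V=1.20V)
Op 1: CLOSE 3-2: Q_total=13.00, C_total=6.00, V=2.17; Q3=4.33, Q2=8.67; dissipated=16.667
Op 2: CLOSE 4-1: Q_total=20.00, C_total=8.00, V=2.50; Q4=12.50, Q1=7.50; dissipated=11.267
Op 3: CLOSE 4-1: Q_total=20.00, C_total=8.00, V=2.50; Q4=12.50, Q1=7.50; dissipated=0.000
Op 4: CLOSE 4-1: Q_total=20.00, C_total=8.00, V=2.50; Q4=12.50, Q1=7.50; dissipated=0.000
Op 5: CLOSE 1-2: Q_total=16.17, C_total=7.00, V=2.31; Q1=6.93, Q2=9.24; dissipated=0.095
Total dissipated: 28.029 μJ

Answer: 28.03 μJ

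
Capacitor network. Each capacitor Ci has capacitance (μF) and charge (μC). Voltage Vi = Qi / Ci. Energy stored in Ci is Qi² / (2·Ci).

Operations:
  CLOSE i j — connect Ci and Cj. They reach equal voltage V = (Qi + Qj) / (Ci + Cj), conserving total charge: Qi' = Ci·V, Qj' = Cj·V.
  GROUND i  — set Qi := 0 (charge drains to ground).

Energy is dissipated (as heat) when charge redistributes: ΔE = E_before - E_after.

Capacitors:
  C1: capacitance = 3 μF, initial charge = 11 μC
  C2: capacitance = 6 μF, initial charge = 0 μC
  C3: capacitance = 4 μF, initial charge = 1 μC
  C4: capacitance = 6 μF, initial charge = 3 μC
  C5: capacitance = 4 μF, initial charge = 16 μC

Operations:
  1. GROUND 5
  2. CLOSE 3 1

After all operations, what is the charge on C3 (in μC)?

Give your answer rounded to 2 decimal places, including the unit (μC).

Answer: 6.86 μC

Derivation:
Initial: C1(3μF, Q=11μC, V=3.67V), C2(6μF, Q=0μC, V=0.00V), C3(4μF, Q=1μC, V=0.25V), C4(6μF, Q=3μC, V=0.50V), C5(4μF, Q=16μC, V=4.00V)
Op 1: GROUND 5: Q5=0; energy lost=32.000
Op 2: CLOSE 3-1: Q_total=12.00, C_total=7.00, V=1.71; Q3=6.86, Q1=5.14; dissipated=10.006
Final charges: Q1=5.14, Q2=0.00, Q3=6.86, Q4=3.00, Q5=0.00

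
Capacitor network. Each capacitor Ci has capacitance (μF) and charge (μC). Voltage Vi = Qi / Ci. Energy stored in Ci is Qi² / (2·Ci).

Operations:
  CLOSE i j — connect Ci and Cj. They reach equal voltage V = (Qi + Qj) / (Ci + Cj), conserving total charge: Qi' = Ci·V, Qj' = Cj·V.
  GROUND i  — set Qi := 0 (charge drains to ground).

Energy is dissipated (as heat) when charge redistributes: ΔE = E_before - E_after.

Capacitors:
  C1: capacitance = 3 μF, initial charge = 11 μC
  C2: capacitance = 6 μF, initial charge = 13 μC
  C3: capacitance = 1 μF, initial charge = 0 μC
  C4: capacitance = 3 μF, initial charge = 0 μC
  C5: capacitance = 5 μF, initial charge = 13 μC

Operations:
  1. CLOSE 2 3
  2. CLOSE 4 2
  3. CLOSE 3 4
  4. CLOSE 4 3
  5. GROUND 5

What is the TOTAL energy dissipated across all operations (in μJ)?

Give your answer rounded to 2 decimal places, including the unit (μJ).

Answer: 22.50 μJ

Derivation:
Initial: C1(3μF, Q=11μC, V=3.67V), C2(6μF, Q=13μC, V=2.17V), C3(1μF, Q=0μC, V=0.00V), C4(3μF, Q=0μC, V=0.00V), C5(5μF, Q=13μC, V=2.60V)
Op 1: CLOSE 2-3: Q_total=13.00, C_total=7.00, V=1.86; Q2=11.14, Q3=1.86; dissipated=2.012
Op 2: CLOSE 4-2: Q_total=11.14, C_total=9.00, V=1.24; Q4=3.71, Q2=7.43; dissipated=3.449
Op 3: CLOSE 3-4: Q_total=5.57, C_total=4.00, V=1.39; Q3=1.39, Q4=4.18; dissipated=0.144
Op 4: CLOSE 4-3: Q_total=5.57, C_total=4.00, V=1.39; Q4=4.18, Q3=1.39; dissipated=0.000
Op 5: GROUND 5: Q5=0; energy lost=16.900
Total dissipated: 22.505 μJ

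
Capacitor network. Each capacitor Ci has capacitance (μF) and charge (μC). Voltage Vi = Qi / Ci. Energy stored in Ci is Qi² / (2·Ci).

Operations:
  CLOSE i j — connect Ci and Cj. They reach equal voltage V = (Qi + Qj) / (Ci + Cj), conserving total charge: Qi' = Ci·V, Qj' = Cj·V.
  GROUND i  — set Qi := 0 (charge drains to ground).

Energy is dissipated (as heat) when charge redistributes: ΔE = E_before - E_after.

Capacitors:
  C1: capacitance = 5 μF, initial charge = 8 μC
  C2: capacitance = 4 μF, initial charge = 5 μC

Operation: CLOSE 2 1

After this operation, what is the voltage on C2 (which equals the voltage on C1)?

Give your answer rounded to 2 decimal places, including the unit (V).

Initial: C1(5μF, Q=8μC, V=1.60V), C2(4μF, Q=5μC, V=1.25V)
Op 1: CLOSE 2-1: Q_total=13.00, C_total=9.00, V=1.44; Q2=5.78, Q1=7.22; dissipated=0.136

Answer: 1.44 V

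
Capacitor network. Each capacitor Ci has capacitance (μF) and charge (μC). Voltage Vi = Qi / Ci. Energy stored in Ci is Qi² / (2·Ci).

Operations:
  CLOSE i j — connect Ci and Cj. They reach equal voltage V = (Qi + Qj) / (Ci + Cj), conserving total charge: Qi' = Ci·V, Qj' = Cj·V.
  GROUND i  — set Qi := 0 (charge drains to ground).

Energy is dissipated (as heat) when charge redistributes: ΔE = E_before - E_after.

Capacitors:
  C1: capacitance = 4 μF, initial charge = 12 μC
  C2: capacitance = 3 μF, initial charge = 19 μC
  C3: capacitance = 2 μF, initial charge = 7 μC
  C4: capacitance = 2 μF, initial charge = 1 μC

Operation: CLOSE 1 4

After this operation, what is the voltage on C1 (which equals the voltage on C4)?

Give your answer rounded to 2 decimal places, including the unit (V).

Answer: 2.17 V

Derivation:
Initial: C1(4μF, Q=12μC, V=3.00V), C2(3μF, Q=19μC, V=6.33V), C3(2μF, Q=7μC, V=3.50V), C4(2μF, Q=1μC, V=0.50V)
Op 1: CLOSE 1-4: Q_total=13.00, C_total=6.00, V=2.17; Q1=8.67, Q4=4.33; dissipated=4.167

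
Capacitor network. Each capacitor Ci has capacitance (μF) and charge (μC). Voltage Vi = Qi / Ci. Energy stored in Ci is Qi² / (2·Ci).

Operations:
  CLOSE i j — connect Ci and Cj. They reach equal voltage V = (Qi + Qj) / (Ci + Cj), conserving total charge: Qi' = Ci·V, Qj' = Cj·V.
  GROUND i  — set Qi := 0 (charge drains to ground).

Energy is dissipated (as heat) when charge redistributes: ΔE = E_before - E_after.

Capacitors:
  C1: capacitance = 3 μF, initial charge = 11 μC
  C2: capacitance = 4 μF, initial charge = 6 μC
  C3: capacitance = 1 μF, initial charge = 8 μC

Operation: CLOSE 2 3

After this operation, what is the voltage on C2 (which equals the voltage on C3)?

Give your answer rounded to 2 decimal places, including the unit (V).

Answer: 2.80 V

Derivation:
Initial: C1(3μF, Q=11μC, V=3.67V), C2(4μF, Q=6μC, V=1.50V), C3(1μF, Q=8μC, V=8.00V)
Op 1: CLOSE 2-3: Q_total=14.00, C_total=5.00, V=2.80; Q2=11.20, Q3=2.80; dissipated=16.900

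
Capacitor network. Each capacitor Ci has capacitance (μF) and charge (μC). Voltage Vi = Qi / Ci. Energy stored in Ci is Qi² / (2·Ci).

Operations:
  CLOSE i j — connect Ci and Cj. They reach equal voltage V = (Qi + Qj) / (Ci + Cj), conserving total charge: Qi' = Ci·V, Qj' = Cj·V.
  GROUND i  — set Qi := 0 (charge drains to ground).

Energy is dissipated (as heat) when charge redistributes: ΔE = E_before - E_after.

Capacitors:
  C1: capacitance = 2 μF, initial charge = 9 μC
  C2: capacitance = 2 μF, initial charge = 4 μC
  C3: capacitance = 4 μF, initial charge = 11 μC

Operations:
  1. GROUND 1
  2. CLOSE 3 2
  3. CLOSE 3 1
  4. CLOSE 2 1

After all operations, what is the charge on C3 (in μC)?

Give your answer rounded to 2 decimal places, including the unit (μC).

Answer: 6.67 μC

Derivation:
Initial: C1(2μF, Q=9μC, V=4.50V), C2(2μF, Q=4μC, V=2.00V), C3(4μF, Q=11μC, V=2.75V)
Op 1: GROUND 1: Q1=0; energy lost=20.250
Op 2: CLOSE 3-2: Q_total=15.00, C_total=6.00, V=2.50; Q3=10.00, Q2=5.00; dissipated=0.375
Op 3: CLOSE 3-1: Q_total=10.00, C_total=6.00, V=1.67; Q3=6.67, Q1=3.33; dissipated=4.167
Op 4: CLOSE 2-1: Q_total=8.33, C_total=4.00, V=2.08; Q2=4.17, Q1=4.17; dissipated=0.347
Final charges: Q1=4.17, Q2=4.17, Q3=6.67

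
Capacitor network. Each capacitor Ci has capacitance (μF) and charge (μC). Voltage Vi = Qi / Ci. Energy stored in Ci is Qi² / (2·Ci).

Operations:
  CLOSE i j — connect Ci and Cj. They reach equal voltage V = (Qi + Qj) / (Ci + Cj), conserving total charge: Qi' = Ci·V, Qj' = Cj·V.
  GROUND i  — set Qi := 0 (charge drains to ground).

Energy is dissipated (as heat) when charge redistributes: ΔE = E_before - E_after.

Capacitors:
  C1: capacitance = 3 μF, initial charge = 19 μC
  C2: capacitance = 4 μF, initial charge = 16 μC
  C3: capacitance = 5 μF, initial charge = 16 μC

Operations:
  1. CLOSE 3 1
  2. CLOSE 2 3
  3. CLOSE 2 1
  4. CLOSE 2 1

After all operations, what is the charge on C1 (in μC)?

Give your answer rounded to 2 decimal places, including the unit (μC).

Answer: 12.84 μC

Derivation:
Initial: C1(3μF, Q=19μC, V=6.33V), C2(4μF, Q=16μC, V=4.00V), C3(5μF, Q=16μC, V=3.20V)
Op 1: CLOSE 3-1: Q_total=35.00, C_total=8.00, V=4.38; Q3=21.88, Q1=13.12; dissipated=9.204
Op 2: CLOSE 2-3: Q_total=37.88, C_total=9.00, V=4.21; Q2=16.83, Q3=21.04; dissipated=0.156
Op 3: CLOSE 2-1: Q_total=29.96, C_total=7.00, V=4.28; Q2=17.12, Q1=12.84; dissipated=0.024
Op 4: CLOSE 2-1: Q_total=29.96, C_total=7.00, V=4.28; Q2=17.12, Q1=12.84; dissipated=0.000
Final charges: Q1=12.84, Q2=17.12, Q3=21.04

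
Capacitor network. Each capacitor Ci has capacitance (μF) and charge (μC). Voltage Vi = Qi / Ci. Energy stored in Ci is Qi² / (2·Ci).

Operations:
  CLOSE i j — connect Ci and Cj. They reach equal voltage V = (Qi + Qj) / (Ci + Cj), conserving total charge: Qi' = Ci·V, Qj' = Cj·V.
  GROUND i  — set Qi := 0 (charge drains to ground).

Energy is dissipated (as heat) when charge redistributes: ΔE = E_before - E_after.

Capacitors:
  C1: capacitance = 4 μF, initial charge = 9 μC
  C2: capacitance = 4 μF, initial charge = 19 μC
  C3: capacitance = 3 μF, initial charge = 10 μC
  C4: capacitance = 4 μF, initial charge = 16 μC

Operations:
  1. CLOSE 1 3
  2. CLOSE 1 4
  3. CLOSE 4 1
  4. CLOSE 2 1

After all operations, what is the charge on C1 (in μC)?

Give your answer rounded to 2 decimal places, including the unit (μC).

Initial: C1(4μF, Q=9μC, V=2.25V), C2(4μF, Q=19μC, V=4.75V), C3(3μF, Q=10μC, V=3.33V), C4(4μF, Q=16μC, V=4.00V)
Op 1: CLOSE 1-3: Q_total=19.00, C_total=7.00, V=2.71; Q1=10.86, Q3=8.14; dissipated=1.006
Op 2: CLOSE 1-4: Q_total=26.86, C_total=8.00, V=3.36; Q1=13.43, Q4=13.43; dissipated=1.653
Op 3: CLOSE 4-1: Q_total=26.86, C_total=8.00, V=3.36; Q4=13.43, Q1=13.43; dissipated=0.000
Op 4: CLOSE 2-1: Q_total=32.43, C_total=8.00, V=4.05; Q2=16.21, Q1=16.21; dissipated=1.940
Final charges: Q1=16.21, Q2=16.21, Q3=8.14, Q4=13.43

Answer: 16.21 μC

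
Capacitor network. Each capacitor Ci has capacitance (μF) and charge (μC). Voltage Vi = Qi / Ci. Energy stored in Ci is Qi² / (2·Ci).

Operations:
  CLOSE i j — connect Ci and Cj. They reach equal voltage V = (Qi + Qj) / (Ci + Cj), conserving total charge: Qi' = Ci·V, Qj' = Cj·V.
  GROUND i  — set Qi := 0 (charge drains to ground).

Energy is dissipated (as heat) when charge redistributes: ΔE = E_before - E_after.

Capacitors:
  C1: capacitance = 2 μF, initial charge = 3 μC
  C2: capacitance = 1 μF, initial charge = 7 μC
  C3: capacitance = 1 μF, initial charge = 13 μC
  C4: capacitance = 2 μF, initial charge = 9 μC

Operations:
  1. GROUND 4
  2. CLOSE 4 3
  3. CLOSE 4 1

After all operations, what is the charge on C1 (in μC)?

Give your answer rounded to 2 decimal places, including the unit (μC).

Answer: 5.83 μC

Derivation:
Initial: C1(2μF, Q=3μC, V=1.50V), C2(1μF, Q=7μC, V=7.00V), C3(1μF, Q=13μC, V=13.00V), C4(2μF, Q=9μC, V=4.50V)
Op 1: GROUND 4: Q4=0; energy lost=20.250
Op 2: CLOSE 4-3: Q_total=13.00, C_total=3.00, V=4.33; Q4=8.67, Q3=4.33; dissipated=56.333
Op 3: CLOSE 4-1: Q_total=11.67, C_total=4.00, V=2.92; Q4=5.83, Q1=5.83; dissipated=4.014
Final charges: Q1=5.83, Q2=7.00, Q3=4.33, Q4=5.83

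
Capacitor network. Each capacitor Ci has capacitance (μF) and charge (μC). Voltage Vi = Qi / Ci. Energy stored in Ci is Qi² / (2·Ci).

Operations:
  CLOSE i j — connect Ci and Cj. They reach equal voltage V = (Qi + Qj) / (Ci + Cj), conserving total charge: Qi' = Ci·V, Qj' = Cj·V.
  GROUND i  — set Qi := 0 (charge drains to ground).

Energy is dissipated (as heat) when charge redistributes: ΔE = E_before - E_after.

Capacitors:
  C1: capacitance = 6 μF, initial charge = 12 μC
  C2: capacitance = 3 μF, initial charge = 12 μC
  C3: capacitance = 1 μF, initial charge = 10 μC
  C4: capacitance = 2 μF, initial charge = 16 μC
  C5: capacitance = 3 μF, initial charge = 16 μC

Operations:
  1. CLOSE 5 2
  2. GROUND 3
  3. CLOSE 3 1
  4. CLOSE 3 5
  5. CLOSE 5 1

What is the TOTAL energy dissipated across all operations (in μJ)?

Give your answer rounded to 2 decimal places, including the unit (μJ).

Answer: 61.22 μJ

Derivation:
Initial: C1(6μF, Q=12μC, V=2.00V), C2(3μF, Q=12μC, V=4.00V), C3(1μF, Q=10μC, V=10.00V), C4(2μF, Q=16μC, V=8.00V), C5(3μF, Q=16μC, V=5.33V)
Op 1: CLOSE 5-2: Q_total=28.00, C_total=6.00, V=4.67; Q5=14.00, Q2=14.00; dissipated=1.333
Op 2: GROUND 3: Q3=0; energy lost=50.000
Op 3: CLOSE 3-1: Q_total=12.00, C_total=7.00, V=1.71; Q3=1.71, Q1=10.29; dissipated=1.714
Op 4: CLOSE 3-5: Q_total=15.71, C_total=4.00, V=3.93; Q3=3.93, Q5=11.79; dissipated=3.269
Op 5: CLOSE 5-1: Q_total=22.07, C_total=9.00, V=2.45; Q5=7.36, Q1=14.71; dissipated=4.903
Total dissipated: 61.219 μJ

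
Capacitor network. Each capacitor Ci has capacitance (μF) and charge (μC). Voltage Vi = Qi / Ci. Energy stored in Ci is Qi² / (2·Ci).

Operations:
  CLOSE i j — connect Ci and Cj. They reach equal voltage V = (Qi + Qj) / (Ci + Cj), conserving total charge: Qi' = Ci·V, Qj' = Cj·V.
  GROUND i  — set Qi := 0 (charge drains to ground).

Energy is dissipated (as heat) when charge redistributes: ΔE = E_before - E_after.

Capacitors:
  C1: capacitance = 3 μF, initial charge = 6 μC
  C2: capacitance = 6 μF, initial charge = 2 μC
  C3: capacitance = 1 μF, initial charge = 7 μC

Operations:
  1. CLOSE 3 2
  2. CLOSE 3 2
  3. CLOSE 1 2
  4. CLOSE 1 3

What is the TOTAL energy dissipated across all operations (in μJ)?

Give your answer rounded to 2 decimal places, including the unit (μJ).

Initial: C1(3μF, Q=6μC, V=2.00V), C2(6μF, Q=2μC, V=0.33V), C3(1μF, Q=7μC, V=7.00V)
Op 1: CLOSE 3-2: Q_total=9.00, C_total=7.00, V=1.29; Q3=1.29, Q2=7.71; dissipated=19.048
Op 2: CLOSE 3-2: Q_total=9.00, C_total=7.00, V=1.29; Q3=1.29, Q2=7.71; dissipated=0.000
Op 3: CLOSE 1-2: Q_total=13.71, C_total=9.00, V=1.52; Q1=4.57, Q2=9.14; dissipated=0.510
Op 4: CLOSE 1-3: Q_total=5.86, C_total=4.00, V=1.46; Q1=4.39, Q3=1.46; dissipated=0.021
Total dissipated: 19.579 μJ

Answer: 19.58 μJ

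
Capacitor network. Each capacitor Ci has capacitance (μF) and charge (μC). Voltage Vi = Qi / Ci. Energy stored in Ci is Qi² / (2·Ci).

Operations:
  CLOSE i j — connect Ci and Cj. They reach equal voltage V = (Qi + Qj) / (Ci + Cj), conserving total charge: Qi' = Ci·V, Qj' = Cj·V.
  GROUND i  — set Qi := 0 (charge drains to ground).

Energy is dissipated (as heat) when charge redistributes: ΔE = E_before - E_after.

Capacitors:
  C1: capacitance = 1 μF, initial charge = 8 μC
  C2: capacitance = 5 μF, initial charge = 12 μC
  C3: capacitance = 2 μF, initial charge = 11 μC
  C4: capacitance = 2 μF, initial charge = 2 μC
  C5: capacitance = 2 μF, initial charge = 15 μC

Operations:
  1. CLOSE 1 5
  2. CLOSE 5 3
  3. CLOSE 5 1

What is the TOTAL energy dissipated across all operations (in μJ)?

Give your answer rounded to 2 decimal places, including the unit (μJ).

Initial: C1(1μF, Q=8μC, V=8.00V), C2(5μF, Q=12μC, V=2.40V), C3(2μF, Q=11μC, V=5.50V), C4(2μF, Q=2μC, V=1.00V), C5(2μF, Q=15μC, V=7.50V)
Op 1: CLOSE 1-5: Q_total=23.00, C_total=3.00, V=7.67; Q1=7.67, Q5=15.33; dissipated=0.083
Op 2: CLOSE 5-3: Q_total=26.33, C_total=4.00, V=6.58; Q5=13.17, Q3=13.17; dissipated=2.347
Op 3: CLOSE 5-1: Q_total=20.83, C_total=3.00, V=6.94; Q5=13.89, Q1=6.94; dissipated=0.391
Total dissipated: 2.822 μJ

Answer: 2.82 μJ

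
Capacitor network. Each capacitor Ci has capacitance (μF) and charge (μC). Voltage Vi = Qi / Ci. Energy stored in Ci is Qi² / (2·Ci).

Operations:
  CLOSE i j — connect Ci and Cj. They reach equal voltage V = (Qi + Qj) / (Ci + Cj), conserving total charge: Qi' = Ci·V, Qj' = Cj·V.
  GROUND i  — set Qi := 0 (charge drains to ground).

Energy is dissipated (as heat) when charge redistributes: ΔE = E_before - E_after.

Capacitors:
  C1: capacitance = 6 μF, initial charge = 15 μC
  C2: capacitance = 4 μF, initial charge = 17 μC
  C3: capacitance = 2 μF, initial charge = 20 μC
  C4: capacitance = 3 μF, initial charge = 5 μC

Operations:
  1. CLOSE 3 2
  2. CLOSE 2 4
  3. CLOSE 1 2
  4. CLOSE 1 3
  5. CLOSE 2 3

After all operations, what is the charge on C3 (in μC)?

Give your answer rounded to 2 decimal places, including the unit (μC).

Answer: 6.89 μC

Derivation:
Initial: C1(6μF, Q=15μC, V=2.50V), C2(4μF, Q=17μC, V=4.25V), C3(2μF, Q=20μC, V=10.00V), C4(3μF, Q=5μC, V=1.67V)
Op 1: CLOSE 3-2: Q_total=37.00, C_total=6.00, V=6.17; Q3=12.33, Q2=24.67; dissipated=22.042
Op 2: CLOSE 2-4: Q_total=29.67, C_total=7.00, V=4.24; Q2=16.95, Q4=12.71; dissipated=17.357
Op 3: CLOSE 1-2: Q_total=31.95, C_total=10.00, V=3.20; Q1=19.17, Q2=12.78; dissipated=3.625
Op 4: CLOSE 1-3: Q_total=31.50, C_total=8.00, V=3.94; Q1=23.63, Q3=7.88; dissipated=6.622
Op 5: CLOSE 2-3: Q_total=20.66, C_total=6.00, V=3.44; Q2=13.77, Q3=6.89; dissipated=0.368
Final charges: Q1=23.63, Q2=13.77, Q3=6.89, Q4=12.71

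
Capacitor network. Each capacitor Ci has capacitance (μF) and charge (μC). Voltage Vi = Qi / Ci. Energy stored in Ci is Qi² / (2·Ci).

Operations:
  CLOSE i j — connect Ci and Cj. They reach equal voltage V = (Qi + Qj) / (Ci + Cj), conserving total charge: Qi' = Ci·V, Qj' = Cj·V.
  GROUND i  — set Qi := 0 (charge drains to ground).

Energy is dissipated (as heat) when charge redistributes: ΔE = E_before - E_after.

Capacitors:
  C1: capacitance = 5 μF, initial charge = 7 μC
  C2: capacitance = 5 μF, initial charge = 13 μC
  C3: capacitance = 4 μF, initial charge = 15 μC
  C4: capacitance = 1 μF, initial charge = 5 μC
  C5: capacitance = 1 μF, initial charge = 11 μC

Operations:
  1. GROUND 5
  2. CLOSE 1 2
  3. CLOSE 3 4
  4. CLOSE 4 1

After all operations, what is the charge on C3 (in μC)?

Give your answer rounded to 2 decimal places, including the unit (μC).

Answer: 16.00 μC

Derivation:
Initial: C1(5μF, Q=7μC, V=1.40V), C2(5μF, Q=13μC, V=2.60V), C3(4μF, Q=15μC, V=3.75V), C4(1μF, Q=5μC, V=5.00V), C5(1μF, Q=11μC, V=11.00V)
Op 1: GROUND 5: Q5=0; energy lost=60.500
Op 2: CLOSE 1-2: Q_total=20.00, C_total=10.00, V=2.00; Q1=10.00, Q2=10.00; dissipated=1.800
Op 3: CLOSE 3-4: Q_total=20.00, C_total=5.00, V=4.00; Q3=16.00, Q4=4.00; dissipated=0.625
Op 4: CLOSE 4-1: Q_total=14.00, C_total=6.00, V=2.33; Q4=2.33, Q1=11.67; dissipated=1.667
Final charges: Q1=11.67, Q2=10.00, Q3=16.00, Q4=2.33, Q5=0.00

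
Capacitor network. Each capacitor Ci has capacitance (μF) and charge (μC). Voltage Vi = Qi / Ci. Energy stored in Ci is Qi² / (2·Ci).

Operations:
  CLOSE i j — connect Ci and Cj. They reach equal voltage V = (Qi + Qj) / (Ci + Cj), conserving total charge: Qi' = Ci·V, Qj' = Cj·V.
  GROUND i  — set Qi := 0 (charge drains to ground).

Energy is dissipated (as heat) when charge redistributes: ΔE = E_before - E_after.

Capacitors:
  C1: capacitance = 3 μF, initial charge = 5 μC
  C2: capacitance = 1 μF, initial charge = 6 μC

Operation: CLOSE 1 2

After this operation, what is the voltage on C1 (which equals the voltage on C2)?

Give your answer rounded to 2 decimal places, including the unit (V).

Initial: C1(3μF, Q=5μC, V=1.67V), C2(1μF, Q=6μC, V=6.00V)
Op 1: CLOSE 1-2: Q_total=11.00, C_total=4.00, V=2.75; Q1=8.25, Q2=2.75; dissipated=7.042

Answer: 2.75 V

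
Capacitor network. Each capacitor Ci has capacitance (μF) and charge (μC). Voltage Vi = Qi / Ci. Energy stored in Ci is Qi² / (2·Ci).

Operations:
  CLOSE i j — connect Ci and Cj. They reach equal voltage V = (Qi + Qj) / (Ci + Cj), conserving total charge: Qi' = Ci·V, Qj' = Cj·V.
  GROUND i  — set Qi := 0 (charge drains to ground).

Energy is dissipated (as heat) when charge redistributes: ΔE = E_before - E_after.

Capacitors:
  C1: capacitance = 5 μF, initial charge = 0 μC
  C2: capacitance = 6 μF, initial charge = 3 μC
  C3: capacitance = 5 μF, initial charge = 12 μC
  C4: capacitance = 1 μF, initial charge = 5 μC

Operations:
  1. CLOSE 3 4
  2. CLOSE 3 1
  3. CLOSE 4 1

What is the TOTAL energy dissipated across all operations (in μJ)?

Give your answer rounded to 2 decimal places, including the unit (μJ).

Answer: 13.69 μJ

Derivation:
Initial: C1(5μF, Q=0μC, V=0.00V), C2(6μF, Q=3μC, V=0.50V), C3(5μF, Q=12μC, V=2.40V), C4(1μF, Q=5μC, V=5.00V)
Op 1: CLOSE 3-4: Q_total=17.00, C_total=6.00, V=2.83; Q3=14.17, Q4=2.83; dissipated=2.817
Op 2: CLOSE 3-1: Q_total=14.17, C_total=10.00, V=1.42; Q3=7.08, Q1=7.08; dissipated=10.035
Op 3: CLOSE 4-1: Q_total=9.92, C_total=6.00, V=1.65; Q4=1.65, Q1=8.26; dissipated=0.836
Total dissipated: 13.688 μJ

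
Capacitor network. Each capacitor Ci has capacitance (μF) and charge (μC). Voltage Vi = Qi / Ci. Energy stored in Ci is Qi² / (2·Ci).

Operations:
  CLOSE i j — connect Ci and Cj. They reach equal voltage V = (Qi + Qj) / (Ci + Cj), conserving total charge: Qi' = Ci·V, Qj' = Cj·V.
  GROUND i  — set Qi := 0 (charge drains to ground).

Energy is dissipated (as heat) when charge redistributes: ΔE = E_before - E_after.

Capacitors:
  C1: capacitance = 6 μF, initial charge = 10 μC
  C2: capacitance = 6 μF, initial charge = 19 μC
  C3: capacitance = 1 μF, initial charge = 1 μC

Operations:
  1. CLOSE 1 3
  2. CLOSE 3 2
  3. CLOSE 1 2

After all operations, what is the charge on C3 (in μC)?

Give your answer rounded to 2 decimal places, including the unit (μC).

Answer: 2.94 μC

Derivation:
Initial: C1(6μF, Q=10μC, V=1.67V), C2(6μF, Q=19μC, V=3.17V), C3(1μF, Q=1μC, V=1.00V)
Op 1: CLOSE 1-3: Q_total=11.00, C_total=7.00, V=1.57; Q1=9.43, Q3=1.57; dissipated=0.190
Op 2: CLOSE 3-2: Q_total=20.57, C_total=7.00, V=2.94; Q3=2.94, Q2=17.63; dissipated=1.091
Op 3: CLOSE 1-2: Q_total=27.06, C_total=12.00, V=2.26; Q1=13.53, Q2=13.53; dissipated=2.804
Final charges: Q1=13.53, Q2=13.53, Q3=2.94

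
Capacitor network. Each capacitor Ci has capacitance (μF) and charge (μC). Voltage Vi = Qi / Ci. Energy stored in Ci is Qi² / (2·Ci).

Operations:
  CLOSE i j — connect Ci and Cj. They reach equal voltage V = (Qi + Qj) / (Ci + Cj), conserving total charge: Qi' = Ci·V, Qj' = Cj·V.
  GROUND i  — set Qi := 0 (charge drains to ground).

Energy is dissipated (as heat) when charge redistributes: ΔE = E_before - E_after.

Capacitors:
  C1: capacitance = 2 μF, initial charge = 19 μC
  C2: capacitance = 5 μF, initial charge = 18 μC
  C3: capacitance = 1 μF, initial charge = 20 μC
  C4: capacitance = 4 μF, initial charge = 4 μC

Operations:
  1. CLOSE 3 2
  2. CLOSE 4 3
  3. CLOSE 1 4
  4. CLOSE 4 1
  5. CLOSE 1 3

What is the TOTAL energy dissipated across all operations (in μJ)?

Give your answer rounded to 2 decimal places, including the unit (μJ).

Answer: 162.33 μJ

Derivation:
Initial: C1(2μF, Q=19μC, V=9.50V), C2(5μF, Q=18μC, V=3.60V), C3(1μF, Q=20μC, V=20.00V), C4(4μF, Q=4μC, V=1.00V)
Op 1: CLOSE 3-2: Q_total=38.00, C_total=6.00, V=6.33; Q3=6.33, Q2=31.67; dissipated=112.067
Op 2: CLOSE 4-3: Q_total=10.33, C_total=5.00, V=2.07; Q4=8.27, Q3=2.07; dissipated=11.378
Op 3: CLOSE 1-4: Q_total=27.27, C_total=6.00, V=4.54; Q1=9.09, Q4=18.18; dissipated=36.836
Op 4: CLOSE 4-1: Q_total=27.27, C_total=6.00, V=4.54; Q4=18.18, Q1=9.09; dissipated=0.000
Op 5: CLOSE 1-3: Q_total=11.16, C_total=3.00, V=3.72; Q1=7.44, Q3=3.72; dissipated=2.046
Total dissipated: 162.327 μJ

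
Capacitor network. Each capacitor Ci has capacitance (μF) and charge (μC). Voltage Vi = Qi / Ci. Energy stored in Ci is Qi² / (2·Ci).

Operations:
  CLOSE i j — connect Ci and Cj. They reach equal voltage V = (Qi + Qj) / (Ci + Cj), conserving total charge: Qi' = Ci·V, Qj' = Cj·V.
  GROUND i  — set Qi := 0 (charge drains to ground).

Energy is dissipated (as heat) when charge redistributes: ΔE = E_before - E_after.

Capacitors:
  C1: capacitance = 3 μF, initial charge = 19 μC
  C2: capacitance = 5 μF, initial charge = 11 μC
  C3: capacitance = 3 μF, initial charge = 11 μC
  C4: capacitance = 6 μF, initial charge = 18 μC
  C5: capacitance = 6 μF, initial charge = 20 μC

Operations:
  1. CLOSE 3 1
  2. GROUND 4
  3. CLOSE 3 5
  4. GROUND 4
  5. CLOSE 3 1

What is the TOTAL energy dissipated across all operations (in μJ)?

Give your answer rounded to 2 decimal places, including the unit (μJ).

Initial: C1(3μF, Q=19μC, V=6.33V), C2(5μF, Q=11μC, V=2.20V), C3(3μF, Q=11μC, V=3.67V), C4(6μF, Q=18μC, V=3.00V), C5(6μF, Q=20μC, V=3.33V)
Op 1: CLOSE 3-1: Q_total=30.00, C_total=6.00, V=5.00; Q3=15.00, Q1=15.00; dissipated=5.333
Op 2: GROUND 4: Q4=0; energy lost=27.000
Op 3: CLOSE 3-5: Q_total=35.00, C_total=9.00, V=3.89; Q3=11.67, Q5=23.33; dissipated=2.778
Op 4: GROUND 4: Q4=0; energy lost=0.000
Op 5: CLOSE 3-1: Q_total=26.67, C_total=6.00, V=4.44; Q3=13.33, Q1=13.33; dissipated=0.926
Total dissipated: 36.037 μJ

Answer: 36.04 μJ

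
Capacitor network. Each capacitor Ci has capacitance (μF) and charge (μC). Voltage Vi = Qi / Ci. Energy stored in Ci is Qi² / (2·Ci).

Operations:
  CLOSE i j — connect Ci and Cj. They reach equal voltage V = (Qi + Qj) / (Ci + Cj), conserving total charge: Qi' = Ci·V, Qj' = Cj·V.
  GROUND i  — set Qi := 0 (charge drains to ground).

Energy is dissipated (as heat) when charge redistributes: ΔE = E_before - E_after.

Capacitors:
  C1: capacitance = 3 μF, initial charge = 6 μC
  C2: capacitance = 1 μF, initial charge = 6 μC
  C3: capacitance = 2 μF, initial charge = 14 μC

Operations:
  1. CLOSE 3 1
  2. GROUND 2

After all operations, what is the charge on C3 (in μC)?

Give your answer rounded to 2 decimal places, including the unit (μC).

Answer: 8.00 μC

Derivation:
Initial: C1(3μF, Q=6μC, V=2.00V), C2(1μF, Q=6μC, V=6.00V), C3(2μF, Q=14μC, V=7.00V)
Op 1: CLOSE 3-1: Q_total=20.00, C_total=5.00, V=4.00; Q3=8.00, Q1=12.00; dissipated=15.000
Op 2: GROUND 2: Q2=0; energy lost=18.000
Final charges: Q1=12.00, Q2=0.00, Q3=8.00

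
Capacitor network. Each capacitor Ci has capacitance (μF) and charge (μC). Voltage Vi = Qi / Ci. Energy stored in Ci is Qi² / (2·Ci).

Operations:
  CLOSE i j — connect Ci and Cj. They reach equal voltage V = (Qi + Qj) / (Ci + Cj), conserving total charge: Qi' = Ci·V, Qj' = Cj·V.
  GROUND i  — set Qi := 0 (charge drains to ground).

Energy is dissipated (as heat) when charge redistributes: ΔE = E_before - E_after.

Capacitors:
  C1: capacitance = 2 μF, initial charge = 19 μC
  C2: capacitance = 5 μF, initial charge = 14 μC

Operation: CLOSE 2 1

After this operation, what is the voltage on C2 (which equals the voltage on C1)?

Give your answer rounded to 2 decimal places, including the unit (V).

Answer: 4.71 V

Derivation:
Initial: C1(2μF, Q=19μC, V=9.50V), C2(5μF, Q=14μC, V=2.80V)
Op 1: CLOSE 2-1: Q_total=33.00, C_total=7.00, V=4.71; Q2=23.57, Q1=9.43; dissipated=32.064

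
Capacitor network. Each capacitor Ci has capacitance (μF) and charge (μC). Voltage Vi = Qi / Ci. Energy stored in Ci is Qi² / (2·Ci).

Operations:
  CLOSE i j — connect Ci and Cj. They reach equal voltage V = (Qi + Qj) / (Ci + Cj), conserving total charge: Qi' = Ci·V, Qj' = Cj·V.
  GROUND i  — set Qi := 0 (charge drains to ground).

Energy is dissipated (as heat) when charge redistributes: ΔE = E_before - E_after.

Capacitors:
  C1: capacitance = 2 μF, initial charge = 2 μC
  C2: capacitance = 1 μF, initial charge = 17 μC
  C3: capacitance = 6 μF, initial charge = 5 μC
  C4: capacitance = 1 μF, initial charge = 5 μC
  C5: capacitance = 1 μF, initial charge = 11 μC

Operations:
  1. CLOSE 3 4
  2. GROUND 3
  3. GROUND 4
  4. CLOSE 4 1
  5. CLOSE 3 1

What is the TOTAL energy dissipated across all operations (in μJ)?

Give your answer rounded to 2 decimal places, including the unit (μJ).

Answer: 15.25 μJ

Derivation:
Initial: C1(2μF, Q=2μC, V=1.00V), C2(1μF, Q=17μC, V=17.00V), C3(6μF, Q=5μC, V=0.83V), C4(1μF, Q=5μC, V=5.00V), C5(1μF, Q=11μC, V=11.00V)
Op 1: CLOSE 3-4: Q_total=10.00, C_total=7.00, V=1.43; Q3=8.57, Q4=1.43; dissipated=7.440
Op 2: GROUND 3: Q3=0; energy lost=6.122
Op 3: GROUND 4: Q4=0; energy lost=1.020
Op 4: CLOSE 4-1: Q_total=2.00, C_total=3.00, V=0.67; Q4=0.67, Q1=1.33; dissipated=0.333
Op 5: CLOSE 3-1: Q_total=1.33, C_total=8.00, V=0.17; Q3=1.00, Q1=0.33; dissipated=0.333
Total dissipated: 15.250 μJ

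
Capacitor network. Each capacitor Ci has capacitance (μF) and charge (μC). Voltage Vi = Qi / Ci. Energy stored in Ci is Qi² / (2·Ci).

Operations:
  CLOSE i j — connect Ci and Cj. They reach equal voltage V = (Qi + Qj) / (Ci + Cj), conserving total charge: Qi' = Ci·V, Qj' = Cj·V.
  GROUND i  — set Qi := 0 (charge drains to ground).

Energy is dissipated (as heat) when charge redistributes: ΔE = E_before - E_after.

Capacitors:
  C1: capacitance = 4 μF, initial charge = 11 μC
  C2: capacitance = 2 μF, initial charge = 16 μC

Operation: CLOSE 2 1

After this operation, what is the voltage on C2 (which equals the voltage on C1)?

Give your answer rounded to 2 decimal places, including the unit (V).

Initial: C1(4μF, Q=11μC, V=2.75V), C2(2μF, Q=16μC, V=8.00V)
Op 1: CLOSE 2-1: Q_total=27.00, C_total=6.00, V=4.50; Q2=9.00, Q1=18.00; dissipated=18.375

Answer: 4.50 V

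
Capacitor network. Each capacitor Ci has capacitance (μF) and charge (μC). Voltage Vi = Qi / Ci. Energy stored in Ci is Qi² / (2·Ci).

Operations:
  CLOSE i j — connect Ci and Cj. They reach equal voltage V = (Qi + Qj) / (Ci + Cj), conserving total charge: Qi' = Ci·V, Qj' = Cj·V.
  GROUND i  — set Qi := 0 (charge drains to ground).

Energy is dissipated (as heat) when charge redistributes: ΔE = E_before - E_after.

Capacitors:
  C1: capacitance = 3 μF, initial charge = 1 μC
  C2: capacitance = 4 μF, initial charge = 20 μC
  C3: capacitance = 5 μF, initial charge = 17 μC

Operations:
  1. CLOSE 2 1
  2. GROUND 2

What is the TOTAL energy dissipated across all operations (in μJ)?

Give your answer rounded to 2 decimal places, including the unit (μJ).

Answer: 36.67 μJ

Derivation:
Initial: C1(3μF, Q=1μC, V=0.33V), C2(4μF, Q=20μC, V=5.00V), C3(5μF, Q=17μC, V=3.40V)
Op 1: CLOSE 2-1: Q_total=21.00, C_total=7.00, V=3.00; Q2=12.00, Q1=9.00; dissipated=18.667
Op 2: GROUND 2: Q2=0; energy lost=18.000
Total dissipated: 36.667 μJ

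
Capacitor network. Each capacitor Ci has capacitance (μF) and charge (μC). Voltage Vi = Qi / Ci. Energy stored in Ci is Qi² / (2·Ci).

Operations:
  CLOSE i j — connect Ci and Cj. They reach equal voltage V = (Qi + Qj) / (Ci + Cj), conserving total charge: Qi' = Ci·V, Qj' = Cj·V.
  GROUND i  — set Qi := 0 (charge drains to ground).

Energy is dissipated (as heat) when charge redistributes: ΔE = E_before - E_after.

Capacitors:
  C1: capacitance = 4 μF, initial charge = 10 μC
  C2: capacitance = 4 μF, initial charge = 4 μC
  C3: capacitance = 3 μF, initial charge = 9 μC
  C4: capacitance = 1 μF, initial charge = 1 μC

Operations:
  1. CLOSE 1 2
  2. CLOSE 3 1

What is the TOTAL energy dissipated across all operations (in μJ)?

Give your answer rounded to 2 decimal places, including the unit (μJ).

Answer: 3.59 μJ

Derivation:
Initial: C1(4μF, Q=10μC, V=2.50V), C2(4μF, Q=4μC, V=1.00V), C3(3μF, Q=9μC, V=3.00V), C4(1μF, Q=1μC, V=1.00V)
Op 1: CLOSE 1-2: Q_total=14.00, C_total=8.00, V=1.75; Q1=7.00, Q2=7.00; dissipated=2.250
Op 2: CLOSE 3-1: Q_total=16.00, C_total=7.00, V=2.29; Q3=6.86, Q1=9.14; dissipated=1.339
Total dissipated: 3.589 μJ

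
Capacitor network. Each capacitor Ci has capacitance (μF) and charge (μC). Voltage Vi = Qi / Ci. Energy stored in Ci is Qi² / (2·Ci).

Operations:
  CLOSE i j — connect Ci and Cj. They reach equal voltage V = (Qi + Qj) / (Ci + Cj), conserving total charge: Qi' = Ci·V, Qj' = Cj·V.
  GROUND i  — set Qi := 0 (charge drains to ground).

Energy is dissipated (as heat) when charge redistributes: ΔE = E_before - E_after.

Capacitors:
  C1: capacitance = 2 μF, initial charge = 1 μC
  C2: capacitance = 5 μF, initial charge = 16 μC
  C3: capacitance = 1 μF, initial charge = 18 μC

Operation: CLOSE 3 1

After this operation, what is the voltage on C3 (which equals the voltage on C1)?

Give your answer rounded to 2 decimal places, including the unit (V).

Answer: 6.33 V

Derivation:
Initial: C1(2μF, Q=1μC, V=0.50V), C2(5μF, Q=16μC, V=3.20V), C3(1μF, Q=18μC, V=18.00V)
Op 1: CLOSE 3-1: Q_total=19.00, C_total=3.00, V=6.33; Q3=6.33, Q1=12.67; dissipated=102.083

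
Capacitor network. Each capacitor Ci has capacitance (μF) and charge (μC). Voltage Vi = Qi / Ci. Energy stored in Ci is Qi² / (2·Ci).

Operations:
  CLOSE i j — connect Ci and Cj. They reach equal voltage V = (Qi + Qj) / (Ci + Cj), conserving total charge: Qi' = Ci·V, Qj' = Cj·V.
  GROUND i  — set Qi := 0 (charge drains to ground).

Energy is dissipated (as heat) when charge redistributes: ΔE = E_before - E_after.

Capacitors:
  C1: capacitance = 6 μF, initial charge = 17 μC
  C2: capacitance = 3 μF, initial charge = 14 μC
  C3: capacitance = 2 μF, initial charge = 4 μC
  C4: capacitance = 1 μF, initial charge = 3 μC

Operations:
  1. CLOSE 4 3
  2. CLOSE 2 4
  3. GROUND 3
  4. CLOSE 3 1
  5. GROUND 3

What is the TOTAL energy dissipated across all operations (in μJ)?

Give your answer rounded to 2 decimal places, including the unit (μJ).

Initial: C1(6μF, Q=17μC, V=2.83V), C2(3μF, Q=14μC, V=4.67V), C3(2μF, Q=4μC, V=2.00V), C4(1μF, Q=3μC, V=3.00V)
Op 1: CLOSE 4-3: Q_total=7.00, C_total=3.00, V=2.33; Q4=2.33, Q3=4.67; dissipated=0.333
Op 2: CLOSE 2-4: Q_total=16.33, C_total=4.00, V=4.08; Q2=12.25, Q4=4.08; dissipated=2.042
Op 3: GROUND 3: Q3=0; energy lost=5.444
Op 4: CLOSE 3-1: Q_total=17.00, C_total=8.00, V=2.12; Q3=4.25, Q1=12.75; dissipated=6.021
Op 5: GROUND 3: Q3=0; energy lost=4.516
Total dissipated: 18.356 μJ

Answer: 18.36 μJ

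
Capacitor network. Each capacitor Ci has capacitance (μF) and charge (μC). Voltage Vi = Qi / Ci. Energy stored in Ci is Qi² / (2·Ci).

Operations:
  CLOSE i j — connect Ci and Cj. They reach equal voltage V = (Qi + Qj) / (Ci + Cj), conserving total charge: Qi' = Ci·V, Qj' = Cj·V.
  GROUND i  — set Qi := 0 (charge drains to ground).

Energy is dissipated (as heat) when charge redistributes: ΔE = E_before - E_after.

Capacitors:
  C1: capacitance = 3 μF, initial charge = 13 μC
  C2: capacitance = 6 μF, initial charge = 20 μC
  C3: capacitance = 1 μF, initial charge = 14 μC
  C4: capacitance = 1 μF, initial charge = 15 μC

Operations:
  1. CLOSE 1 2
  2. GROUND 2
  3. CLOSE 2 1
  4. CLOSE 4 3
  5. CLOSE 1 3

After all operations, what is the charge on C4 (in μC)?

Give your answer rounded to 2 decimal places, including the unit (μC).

Initial: C1(3μF, Q=13μC, V=4.33V), C2(6μF, Q=20μC, V=3.33V), C3(1μF, Q=14μC, V=14.00V), C4(1μF, Q=15μC, V=15.00V)
Op 1: CLOSE 1-2: Q_total=33.00, C_total=9.00, V=3.67; Q1=11.00, Q2=22.00; dissipated=1.000
Op 2: GROUND 2: Q2=0; energy lost=40.333
Op 3: CLOSE 2-1: Q_total=11.00, C_total=9.00, V=1.22; Q2=7.33, Q1=3.67; dissipated=13.444
Op 4: CLOSE 4-3: Q_total=29.00, C_total=2.00, V=14.50; Q4=14.50, Q3=14.50; dissipated=0.250
Op 5: CLOSE 1-3: Q_total=18.17, C_total=4.00, V=4.54; Q1=13.62, Q3=4.54; dissipated=66.112
Final charges: Q1=13.62, Q2=7.33, Q3=4.54, Q4=14.50

Answer: 14.50 μC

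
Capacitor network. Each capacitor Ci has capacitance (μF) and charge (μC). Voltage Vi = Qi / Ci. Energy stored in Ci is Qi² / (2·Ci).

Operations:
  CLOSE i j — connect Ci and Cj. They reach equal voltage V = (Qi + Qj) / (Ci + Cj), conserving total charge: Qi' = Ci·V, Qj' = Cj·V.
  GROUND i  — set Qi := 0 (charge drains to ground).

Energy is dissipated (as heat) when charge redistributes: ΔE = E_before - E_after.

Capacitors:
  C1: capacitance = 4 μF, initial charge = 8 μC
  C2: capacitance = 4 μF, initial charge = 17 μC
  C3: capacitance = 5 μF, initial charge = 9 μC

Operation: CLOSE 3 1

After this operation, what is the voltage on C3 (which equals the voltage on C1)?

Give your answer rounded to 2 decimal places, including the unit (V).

Initial: C1(4μF, Q=8μC, V=2.00V), C2(4μF, Q=17μC, V=4.25V), C3(5μF, Q=9μC, V=1.80V)
Op 1: CLOSE 3-1: Q_total=17.00, C_total=9.00, V=1.89; Q3=9.44, Q1=7.56; dissipated=0.044

Answer: 1.89 V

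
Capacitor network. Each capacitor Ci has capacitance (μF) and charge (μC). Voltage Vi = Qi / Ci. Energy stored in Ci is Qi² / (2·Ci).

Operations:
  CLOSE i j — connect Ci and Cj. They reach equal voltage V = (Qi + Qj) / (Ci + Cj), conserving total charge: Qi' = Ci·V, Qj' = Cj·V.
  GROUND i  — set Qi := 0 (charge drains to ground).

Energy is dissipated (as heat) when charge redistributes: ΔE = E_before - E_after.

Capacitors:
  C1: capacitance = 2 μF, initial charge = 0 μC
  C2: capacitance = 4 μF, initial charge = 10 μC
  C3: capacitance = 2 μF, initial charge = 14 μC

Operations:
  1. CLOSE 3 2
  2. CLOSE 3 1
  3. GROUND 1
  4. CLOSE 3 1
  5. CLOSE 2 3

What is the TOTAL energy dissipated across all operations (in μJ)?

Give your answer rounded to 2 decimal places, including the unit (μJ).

Initial: C1(2μF, Q=0μC, V=0.00V), C2(4μF, Q=10μC, V=2.50V), C3(2μF, Q=14μC, V=7.00V)
Op 1: CLOSE 3-2: Q_total=24.00, C_total=6.00, V=4.00; Q3=8.00, Q2=16.00; dissipated=13.500
Op 2: CLOSE 3-1: Q_total=8.00, C_total=4.00, V=2.00; Q3=4.00, Q1=4.00; dissipated=8.000
Op 3: GROUND 1: Q1=0; energy lost=4.000
Op 4: CLOSE 3-1: Q_total=4.00, C_total=4.00, V=1.00; Q3=2.00, Q1=2.00; dissipated=2.000
Op 5: CLOSE 2-3: Q_total=18.00, C_total=6.00, V=3.00; Q2=12.00, Q3=6.00; dissipated=6.000
Total dissipated: 33.500 μJ

Answer: 33.50 μJ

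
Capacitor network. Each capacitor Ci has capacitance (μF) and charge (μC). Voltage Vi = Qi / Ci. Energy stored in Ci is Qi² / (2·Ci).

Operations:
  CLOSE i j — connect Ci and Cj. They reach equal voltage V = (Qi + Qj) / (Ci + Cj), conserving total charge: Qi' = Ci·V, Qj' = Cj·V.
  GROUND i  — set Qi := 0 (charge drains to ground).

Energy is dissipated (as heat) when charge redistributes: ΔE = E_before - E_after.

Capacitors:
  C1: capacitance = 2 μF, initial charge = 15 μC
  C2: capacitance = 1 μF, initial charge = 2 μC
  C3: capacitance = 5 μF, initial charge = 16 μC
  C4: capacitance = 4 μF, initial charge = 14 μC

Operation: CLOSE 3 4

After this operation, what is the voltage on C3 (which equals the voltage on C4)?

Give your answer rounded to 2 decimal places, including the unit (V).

Answer: 3.33 V

Derivation:
Initial: C1(2μF, Q=15μC, V=7.50V), C2(1μF, Q=2μC, V=2.00V), C3(5μF, Q=16μC, V=3.20V), C4(4μF, Q=14μC, V=3.50V)
Op 1: CLOSE 3-4: Q_total=30.00, C_total=9.00, V=3.33; Q3=16.67, Q4=13.33; dissipated=0.100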